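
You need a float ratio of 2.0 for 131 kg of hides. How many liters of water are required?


262.0 L


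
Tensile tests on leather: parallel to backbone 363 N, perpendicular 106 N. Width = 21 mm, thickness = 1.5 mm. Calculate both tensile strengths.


Area = 21 x 1.5 = 31.5 mm^2
TS (parallel) = 363 / 31.5 = 11.52 N/mm^2
TS (perpendicular) = 106 / 31.5 = 3.37 N/mm^2


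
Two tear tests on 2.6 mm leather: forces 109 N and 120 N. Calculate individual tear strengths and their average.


Tear 1 = 109 / 2.6 = 41.9 N/mm
Tear 2 = 120 / 2.6 = 46.2 N/mm
Average = (41.9 + 46.2) / 2 = 44.1 N/mm


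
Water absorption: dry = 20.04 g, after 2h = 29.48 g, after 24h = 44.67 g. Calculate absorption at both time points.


WA (2h) = (29.48 - 20.04) / 20.04 x 100 = 47.1%
WA (24h) = (44.67 - 20.04) / 20.04 x 100 = 122.9%


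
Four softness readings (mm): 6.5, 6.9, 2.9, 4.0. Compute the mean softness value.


Sum = 6.5 + 6.9 + 2.9 + 4.0
Mean = 20.3 / 4 = 5.08 mm


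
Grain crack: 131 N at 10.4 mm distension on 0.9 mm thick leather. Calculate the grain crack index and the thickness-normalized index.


Crack index = 12.6 N/mm
Normalized index = 14.0 N/mm per mm


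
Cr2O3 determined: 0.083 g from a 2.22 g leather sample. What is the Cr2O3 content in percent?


Cr2O3% = 0.083 / 2.22 x 100
Cr2O3% = 3.74%


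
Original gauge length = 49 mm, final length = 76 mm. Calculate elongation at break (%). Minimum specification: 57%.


Elongation = 55.1%
Meets spec: No

Extension = 76 - 49 = 27 mm
Elongation = 27 / 49 x 100 = 55.1%
Minimum required: 57%
Meets specification: No


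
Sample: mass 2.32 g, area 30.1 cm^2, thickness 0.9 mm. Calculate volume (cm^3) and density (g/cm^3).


Volume = 2.709 cm^3
Density = 0.856 g/cm^3

Thickness in cm = 0.9 / 10 = 0.09 cm
Volume = 30.1 x 0.09 = 2.709 cm^3
Density = 2.32 / 2.709 = 0.856 g/cm^3


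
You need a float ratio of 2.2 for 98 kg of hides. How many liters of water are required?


Water = hide weight x target ratio
Water = 98 x 2.2 = 215.6 L


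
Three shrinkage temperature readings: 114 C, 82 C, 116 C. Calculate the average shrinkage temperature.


104.0 C

Average = (114 + 82 + 116) / 3
Average = 312 / 3 = 104.0 C


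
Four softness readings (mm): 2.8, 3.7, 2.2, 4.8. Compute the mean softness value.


3.38 mm


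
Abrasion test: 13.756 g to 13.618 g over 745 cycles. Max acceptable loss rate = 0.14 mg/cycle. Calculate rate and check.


Loss = 13.756 - 13.618 = 0.138 g
Rate = 0.138 g / 745 cycles x 1000 = 0.185 mg/cycle
Max = 0.14 mg/cycle
Passes: No


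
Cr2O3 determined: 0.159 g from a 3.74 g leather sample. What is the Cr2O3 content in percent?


4.25%


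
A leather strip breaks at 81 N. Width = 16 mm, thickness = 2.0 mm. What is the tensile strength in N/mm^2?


2.53 N/mm^2

Cross-sectional area = 16 x 2.0 = 32.0 mm^2
Tensile strength = 81 / 32.0 = 2.53 N/mm^2


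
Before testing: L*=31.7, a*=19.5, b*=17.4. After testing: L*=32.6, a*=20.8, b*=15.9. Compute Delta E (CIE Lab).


dL = 32.6 - 31.7 = 0.9
da = 20.8 - 19.5 = 1.3
db = 15.9 - 17.4 = -1.5
dE = sqrt((0.9)^2 + (1.3)^2 + (-1.5)^2) = 2.18


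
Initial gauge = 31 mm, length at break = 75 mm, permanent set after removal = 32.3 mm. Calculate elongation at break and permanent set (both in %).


Elongation at break = 141.9%
Permanent set = 4.2%


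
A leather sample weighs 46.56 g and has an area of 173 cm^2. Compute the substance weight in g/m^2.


Substance weight = mass / area x 10000
SW = 46.56 / 173 x 10000
SW = 2691.3 g/m^2


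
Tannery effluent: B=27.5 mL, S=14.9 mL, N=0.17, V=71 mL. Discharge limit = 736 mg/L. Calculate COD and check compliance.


COD = (27.5 - 14.9) x 0.17 x 8000 / 71 = 241.4 mg/L
Limit: 736 mg/L
Compliant: Yes


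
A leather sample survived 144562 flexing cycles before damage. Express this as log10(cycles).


log10(144562) = 5.16


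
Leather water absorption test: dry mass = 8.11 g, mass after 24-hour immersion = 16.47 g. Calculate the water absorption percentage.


Water absorbed = 16.47 - 8.11 = 8.36 g
WA% = 8.36 / 8.11 x 100 = 103.1%


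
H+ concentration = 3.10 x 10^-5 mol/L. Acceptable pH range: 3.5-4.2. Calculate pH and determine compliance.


pH = -log10(3.10 x 10^-5) = 4.51
Range: 3.5 to 4.2
Compliant: No


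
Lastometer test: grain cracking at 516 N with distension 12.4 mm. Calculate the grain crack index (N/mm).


41.6 N/mm


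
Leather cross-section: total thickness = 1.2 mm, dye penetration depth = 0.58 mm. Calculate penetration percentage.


Penetration% = 0.58 / 1.2 x 100
Penetration = 48.3%


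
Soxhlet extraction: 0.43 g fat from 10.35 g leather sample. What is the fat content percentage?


4.2%


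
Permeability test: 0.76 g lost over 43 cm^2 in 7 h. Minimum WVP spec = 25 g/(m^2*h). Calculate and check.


WVP = 25.25 g/(m^2*h)
Meets specification: Yes

WVP = 0.76 / (43 x 7) x 10000 = 25.25 g/(m^2*h)
Minimum: 25 g/(m^2*h)
Meets spec: Yes


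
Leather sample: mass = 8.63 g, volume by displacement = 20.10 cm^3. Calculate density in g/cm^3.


Density = mass / volume
Density = 8.63 / 20.10 = 0.429 g/cm^3


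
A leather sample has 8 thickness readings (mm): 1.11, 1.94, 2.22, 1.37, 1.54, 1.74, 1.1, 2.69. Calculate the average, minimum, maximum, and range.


Average = 1.71 mm
Min = 1.1 mm
Max = 2.69 mm
Range = 1.59 mm


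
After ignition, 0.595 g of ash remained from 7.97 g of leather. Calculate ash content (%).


7.47%

Ash% = 0.595 / 7.97 x 100
Ash% = 7.47%


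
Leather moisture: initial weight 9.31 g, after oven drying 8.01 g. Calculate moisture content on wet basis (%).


14.0%


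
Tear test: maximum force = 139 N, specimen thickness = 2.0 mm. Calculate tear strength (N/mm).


69.5 N/mm

Tear strength = force / thickness
Tear = 139 / 2.0 = 69.5 N/mm


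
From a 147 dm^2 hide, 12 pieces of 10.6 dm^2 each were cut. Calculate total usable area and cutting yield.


Usable area = 127.2 dm^2
Yield = 86.5%


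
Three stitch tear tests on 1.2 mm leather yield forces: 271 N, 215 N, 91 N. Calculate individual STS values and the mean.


STS1 = 271 / 1.2 = 225.8 N/mm
STS2 = 215 / 1.2 = 179.2 N/mm
STS3 = 91 / 1.2 = 75.8 N/mm
Mean = (225.8 + 179.2 + 75.8) / 3 = 160.3 N/mm


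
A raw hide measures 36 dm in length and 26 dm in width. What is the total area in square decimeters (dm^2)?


936 dm^2


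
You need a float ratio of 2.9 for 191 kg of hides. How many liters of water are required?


553.9 L

Water = hide weight x target ratio
Water = 191 x 2.9 = 553.9 L


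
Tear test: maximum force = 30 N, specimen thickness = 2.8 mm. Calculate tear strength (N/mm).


Tear strength = force / thickness
Tear = 30 / 2.8 = 10.7 N/mm


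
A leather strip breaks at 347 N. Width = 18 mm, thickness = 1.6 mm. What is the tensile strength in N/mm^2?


Cross-sectional area = 18 x 1.6 = 28.8 mm^2
Tensile strength = 347 / 28.8 = 12.05 N/mm^2


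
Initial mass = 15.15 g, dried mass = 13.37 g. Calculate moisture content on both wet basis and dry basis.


Moisture lost = 15.15 - 13.37 = 1.78 g
Wet basis MC = 1.78 / 15.15 x 100 = 11.7%
Dry basis MC = 1.78 / 13.37 x 100 = 13.3%


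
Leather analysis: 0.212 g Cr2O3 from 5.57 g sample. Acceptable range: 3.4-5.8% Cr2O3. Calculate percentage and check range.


Cr2O3 = 3.81%
Within range: Yes


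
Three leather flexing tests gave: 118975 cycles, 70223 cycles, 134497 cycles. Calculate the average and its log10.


Average = (118975 + 70223 + 134497) / 3 = 107898 cycles
log10(107898) = 5.03


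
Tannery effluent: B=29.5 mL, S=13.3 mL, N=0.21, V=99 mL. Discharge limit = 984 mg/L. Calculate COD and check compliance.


COD = 274.9 mg/L
Compliant: Yes


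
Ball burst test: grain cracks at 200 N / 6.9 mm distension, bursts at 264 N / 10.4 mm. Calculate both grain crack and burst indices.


Crack index = 200 / 6.9 = 29.0 N/mm
Burst index = 264 / 10.4 = 25.4 N/mm


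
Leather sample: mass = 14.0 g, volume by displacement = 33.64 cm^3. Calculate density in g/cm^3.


0.416 g/cm^3

Density = mass / volume
Density = 14.0 / 33.64 = 0.416 g/cm^3


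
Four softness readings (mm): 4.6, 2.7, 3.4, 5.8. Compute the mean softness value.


4.13 mm

Sum = 4.6 + 2.7 + 3.4 + 5.8
Mean = 16.5 / 4 = 4.13 mm


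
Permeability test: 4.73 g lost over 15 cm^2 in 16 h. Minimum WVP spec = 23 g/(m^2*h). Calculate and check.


WVP = 197.08 g/(m^2*h)
Meets specification: Yes

WVP = 4.73 / (15 x 16) x 10000 = 197.08 g/(m^2*h)
Minimum: 23 g/(m^2*h)
Meets spec: Yes


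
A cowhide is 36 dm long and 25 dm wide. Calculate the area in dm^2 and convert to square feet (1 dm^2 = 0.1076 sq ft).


900 dm^2
96.84 sq ft


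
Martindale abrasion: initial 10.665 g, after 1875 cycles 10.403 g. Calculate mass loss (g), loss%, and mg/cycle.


Loss = 10.665 - 10.403 = 0.262 g
Loss% = 0.262 / 10.665 x 100 = 2.46%
Rate = 0.262 / 1875 x 1000 = 0.140 mg/cycle


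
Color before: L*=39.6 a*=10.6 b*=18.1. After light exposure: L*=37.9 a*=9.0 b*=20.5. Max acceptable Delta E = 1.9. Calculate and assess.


dL = -1.7, da = -1.6, db = 2.4
dE = sqrt((-1.7)^2 + (-1.6)^2 + (2.4)^2) = 3.35
Max = 1.9
Passes: No


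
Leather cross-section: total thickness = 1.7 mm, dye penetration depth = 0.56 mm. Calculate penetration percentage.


32.9%

Penetration% = 0.56 / 1.7 x 100
Penetration = 32.9%


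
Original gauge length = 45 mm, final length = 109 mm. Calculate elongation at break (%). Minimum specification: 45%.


Extension = 109 - 45 = 64 mm
Elongation = 64 / 45 x 100 = 142.2%
Minimum required: 45%
Meets specification: Yes


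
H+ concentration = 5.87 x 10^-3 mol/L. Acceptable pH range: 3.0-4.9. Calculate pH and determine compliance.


pH = 2.23
Compliant: No


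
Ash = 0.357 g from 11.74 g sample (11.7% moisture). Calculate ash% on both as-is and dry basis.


As-is ash% = 0.357 / 11.74 x 100 = 3.04%
Dry mass = 11.74 x (100 - 11.7) / 100 = 10.36642 g
Dry-basis ash% = 0.357 / 10.36642 x 100 = 3.44%


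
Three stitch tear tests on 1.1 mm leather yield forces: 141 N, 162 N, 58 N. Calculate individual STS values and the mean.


STS1 = 128.2 N/mm
STS2 = 147.3 N/mm
STS3 = 52.7 N/mm
Mean = 109.4 N/mm


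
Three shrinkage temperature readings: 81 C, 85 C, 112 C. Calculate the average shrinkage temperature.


92.7 C


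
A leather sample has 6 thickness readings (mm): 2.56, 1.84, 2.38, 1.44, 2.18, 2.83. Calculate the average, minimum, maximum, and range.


Average = 2.21 mm
Min = 1.44 mm
Max = 2.83 mm
Range = 1.39 mm


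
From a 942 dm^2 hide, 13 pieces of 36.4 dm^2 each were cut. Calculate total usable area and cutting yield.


Total usable = 13 x 36.4 = 473.2 dm^2
Yield = 473.2 / 942 x 100 = 50.2%


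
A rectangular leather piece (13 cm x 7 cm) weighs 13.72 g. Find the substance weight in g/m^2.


Area = 13 x 7 = 91 cm^2
SW = 13.72 / 91 x 10000 = 1507.7 g/m^2


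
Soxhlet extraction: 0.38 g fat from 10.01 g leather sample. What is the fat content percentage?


Fat content = 0.38 / 10.01 x 100
Fat = 3.8%


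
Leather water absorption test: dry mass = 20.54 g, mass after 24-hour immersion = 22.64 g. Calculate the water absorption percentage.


Water absorbed = 22.64 - 20.54 = 2.10 g
WA% = 2.10 / 20.54 x 100 = 10.2%


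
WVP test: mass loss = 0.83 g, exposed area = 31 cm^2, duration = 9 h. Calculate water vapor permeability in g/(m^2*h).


29.75 g/(m^2*h)


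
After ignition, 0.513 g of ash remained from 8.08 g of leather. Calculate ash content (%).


6.35%

Ash% = 0.513 / 8.08 x 100
Ash% = 6.35%


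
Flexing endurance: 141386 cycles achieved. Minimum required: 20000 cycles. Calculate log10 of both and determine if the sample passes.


log10(141386) = 5.15
log10(20000) = 4.30
Passes: Yes


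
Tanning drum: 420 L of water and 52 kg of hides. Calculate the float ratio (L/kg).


Float ratio = water / hide weight
Ratio = 420 / 52 = 8.1


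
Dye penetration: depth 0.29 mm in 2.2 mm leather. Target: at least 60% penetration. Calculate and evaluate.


Penetration = 13.2%
Meets target: No


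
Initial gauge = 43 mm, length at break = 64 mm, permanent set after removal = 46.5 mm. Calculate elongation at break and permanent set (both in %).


Elongation at break = 48.8%
Permanent set = 8.1%

Elongation at break = (64 - 43) / 43 x 100 = 48.8%
Permanent set = (46.5 - 43) / 43 x 100 = 8.1%


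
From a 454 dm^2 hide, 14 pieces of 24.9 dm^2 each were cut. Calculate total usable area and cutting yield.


Total usable = 14 x 24.9 = 348.6 dm^2
Yield = 348.6 / 454 x 100 = 76.8%


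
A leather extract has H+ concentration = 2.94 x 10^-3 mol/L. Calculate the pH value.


pH = -log10[H+]
pH = -log10(2.94 x 10^-3) = 2.53


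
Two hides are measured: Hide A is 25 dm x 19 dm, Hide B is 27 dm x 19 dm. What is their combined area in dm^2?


Hide A area = 25 x 19 = 475 dm^2
Hide B area = 27 x 19 = 513 dm^2
Total = 475 + 513 = 988 dm^2


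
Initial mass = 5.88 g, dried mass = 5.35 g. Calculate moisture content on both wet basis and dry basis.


Wet basis = 9.0%
Dry basis = 9.9%

Moisture lost = 5.88 - 5.35 = 0.53 g
Wet basis MC = 0.53 / 5.88 x 100 = 9.0%
Dry basis MC = 0.53 / 5.35 x 100 = 9.9%


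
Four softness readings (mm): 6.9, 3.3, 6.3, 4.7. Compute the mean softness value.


5.30 mm


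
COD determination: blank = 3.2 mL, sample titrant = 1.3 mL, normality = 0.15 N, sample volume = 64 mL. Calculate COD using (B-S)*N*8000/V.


COD = (3.2 - 1.3) x 0.15 x 8000 / 64
COD = 1.9 x 0.15 x 8000 / 64
COD = 35.6 mg/L


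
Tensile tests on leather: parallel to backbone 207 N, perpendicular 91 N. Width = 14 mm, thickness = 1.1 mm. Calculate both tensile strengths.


Parallel = 13.44 N/mm^2
Perpendicular = 5.91 N/mm^2

Area = 14 x 1.1 = 15.4 mm^2
TS (parallel) = 207 / 15.4 = 13.44 N/mm^2
TS (perpendicular) = 91 / 15.4 = 5.91 N/mm^2


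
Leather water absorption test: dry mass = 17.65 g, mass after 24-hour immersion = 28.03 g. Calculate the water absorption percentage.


Water absorbed = 28.03 - 17.65 = 10.38 g
WA% = 10.38 / 17.65 x 100 = 58.8%


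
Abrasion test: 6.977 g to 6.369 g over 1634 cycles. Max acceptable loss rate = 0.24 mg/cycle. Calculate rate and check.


Loss = 6.977 - 6.369 = 0.608 g
Rate = 0.608 g / 1634 cycles x 1000 = 0.372 mg/cycle
Max = 0.24 mg/cycle
Passes: No


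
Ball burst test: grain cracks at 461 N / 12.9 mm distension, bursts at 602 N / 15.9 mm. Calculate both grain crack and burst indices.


Crack index = 461 / 12.9 = 35.7 N/mm
Burst index = 602 / 15.9 = 37.9 N/mm


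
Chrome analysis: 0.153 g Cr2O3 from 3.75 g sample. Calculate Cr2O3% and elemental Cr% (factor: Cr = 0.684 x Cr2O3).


Cr2O3 = 4.08%
Cr = 2.79%

Cr2O3% = 0.153 / 3.75 x 100 = 4.08%
Cr% = 4.08 x 0.684 = 2.79%


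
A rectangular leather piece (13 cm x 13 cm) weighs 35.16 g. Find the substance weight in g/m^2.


2080.5 g/m^2


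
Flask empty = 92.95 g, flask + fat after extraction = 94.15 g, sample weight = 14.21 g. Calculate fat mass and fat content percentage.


Fat mass = 94.15 - 92.95 = 1.20 g
Fat% = 1.20 / 14.21 x 100 = 8.4%


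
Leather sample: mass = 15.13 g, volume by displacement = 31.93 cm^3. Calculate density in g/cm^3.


0.474 g/cm^3

Density = mass / volume
Density = 15.13 / 31.93 = 0.474 g/cm^3


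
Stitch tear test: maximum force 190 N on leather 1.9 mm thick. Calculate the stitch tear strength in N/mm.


100.0 N/mm


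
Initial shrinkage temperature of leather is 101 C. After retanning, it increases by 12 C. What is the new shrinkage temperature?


113 C

New Ts = 101 + 12 = 113 C


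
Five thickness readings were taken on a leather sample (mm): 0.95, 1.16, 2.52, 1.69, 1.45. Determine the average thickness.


1.55 mm


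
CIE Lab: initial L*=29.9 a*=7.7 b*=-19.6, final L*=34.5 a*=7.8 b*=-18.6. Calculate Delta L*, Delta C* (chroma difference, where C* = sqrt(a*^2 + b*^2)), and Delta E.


Delta L* = 4.6
Delta C* = -0.89
Delta E = 4.71

Delta L* = 34.5 - 29.9 = 4.6
C1* = sqrt((7.7)^2 + (-19.6)^2) = 21.058
C2* = sqrt((7.8)^2 + (-18.6)^2) = 20.169
Delta C* = 20.169 - 21.058 = -0.89
Delta E = sqrt((4.6)^2 + (0.1)^2 + (1.0)^2) = 4.71


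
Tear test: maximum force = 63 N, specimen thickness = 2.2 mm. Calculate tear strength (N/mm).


Tear strength = force / thickness
Tear = 63 / 2.2 = 28.6 N/mm


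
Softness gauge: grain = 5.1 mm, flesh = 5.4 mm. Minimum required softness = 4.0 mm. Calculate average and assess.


Average softness = 5.25 mm
Meets requirement: Yes

Average = (5.1 + 5.4) / 2 = 5.25 mm
Minimum = 4.0 mm
Meets requirement: Yes


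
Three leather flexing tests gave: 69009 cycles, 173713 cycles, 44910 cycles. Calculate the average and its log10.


Average = 95877 cycles
log10 = 4.98

Average = (69009 + 173713 + 44910) / 3 = 95877 cycles
log10(95877) = 4.98


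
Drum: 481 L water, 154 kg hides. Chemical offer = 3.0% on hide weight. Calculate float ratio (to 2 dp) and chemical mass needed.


Float ratio = 481 / 154 = 3.12
Chemical = 154 x 3.0 / 100 = 4.62 kg


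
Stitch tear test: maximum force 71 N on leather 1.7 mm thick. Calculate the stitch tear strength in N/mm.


41.8 N/mm


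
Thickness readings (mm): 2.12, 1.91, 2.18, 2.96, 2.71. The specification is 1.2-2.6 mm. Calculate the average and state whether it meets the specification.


Sum = 11.88
Average = 11.88 / 5 = 2.38 mm
Specification range: 1.2 to 2.6 mm
Within spec: Yes


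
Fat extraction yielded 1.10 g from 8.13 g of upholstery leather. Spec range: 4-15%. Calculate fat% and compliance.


Fat% = 1.10 / 8.13 x 100 = 13.5%
Spec range: 4-15%
Compliant: Yes


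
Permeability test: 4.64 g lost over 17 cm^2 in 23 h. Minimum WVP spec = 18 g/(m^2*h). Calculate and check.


WVP = 118.67 g/(m^2*h)
Meets specification: Yes

WVP = 4.64 / (17 x 23) x 10000 = 118.67 g/(m^2*h)
Minimum: 18 g/(m^2*h)
Meets spec: Yes


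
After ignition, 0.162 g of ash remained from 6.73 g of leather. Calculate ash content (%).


2.41%

Ash% = 0.162 / 6.73 x 100
Ash% = 2.41%


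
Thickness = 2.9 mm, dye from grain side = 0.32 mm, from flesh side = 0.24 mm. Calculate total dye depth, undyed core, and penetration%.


Total dyed = 0.56 mm
Undyed core = 2.34 mm
Penetration = 19.3%

Total dyed = 0.32 + 0.24 = 0.56 mm
Undyed core = 2.9 - 0.56 = 2.34 mm
Penetration = 0.56 / 2.9 x 100 = 19.3%


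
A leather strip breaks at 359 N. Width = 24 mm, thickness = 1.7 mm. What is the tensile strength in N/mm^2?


8.80 N/mm^2

Cross-sectional area = 24 x 1.7 = 40.8 mm^2
Tensile strength = 359 / 40.8 = 8.80 N/mm^2


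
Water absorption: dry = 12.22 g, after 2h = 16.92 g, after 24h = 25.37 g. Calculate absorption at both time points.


2h absorption = 38.5%
24h absorption = 107.6%

WA (2h) = (16.92 - 12.22) / 12.22 x 100 = 38.5%
WA (24h) = (25.37 - 12.22) / 12.22 x 100 = 107.6%


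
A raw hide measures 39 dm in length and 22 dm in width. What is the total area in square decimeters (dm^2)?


Area = length x width
Area = 39 x 22 = 858 dm^2


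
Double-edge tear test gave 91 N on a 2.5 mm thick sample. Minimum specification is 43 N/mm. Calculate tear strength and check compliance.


Tear strength = 91 / 2.5 = 36.4 N/mm
Required minimum = 43 N/mm
Compliant: No


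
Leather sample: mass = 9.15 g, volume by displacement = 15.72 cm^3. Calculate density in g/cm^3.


Density = mass / volume
Density = 9.15 / 15.72 = 0.582 g/cm^3


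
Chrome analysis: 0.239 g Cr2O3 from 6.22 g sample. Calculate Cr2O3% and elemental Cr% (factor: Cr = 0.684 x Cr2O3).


Cr2O3% = 0.239 / 6.22 x 100 = 3.84%
Cr% = 3.84 x 0.684 = 2.63%


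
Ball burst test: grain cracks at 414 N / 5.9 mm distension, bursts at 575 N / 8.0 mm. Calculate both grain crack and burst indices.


Crack index = 414 / 5.9 = 70.2 N/mm
Burst index = 575 / 8.0 = 71.9 N/mm


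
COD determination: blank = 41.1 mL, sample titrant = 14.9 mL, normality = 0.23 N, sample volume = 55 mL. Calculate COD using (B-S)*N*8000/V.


876.5 mg/L

COD = (41.1 - 14.9) x 0.23 x 8000 / 55
COD = 26.2 x 0.23 x 8000 / 55
COD = 876.5 mg/L


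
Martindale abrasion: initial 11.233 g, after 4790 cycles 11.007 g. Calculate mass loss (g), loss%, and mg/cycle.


Loss = 11.233 - 11.007 = 0.226 g
Loss% = 0.226 / 11.233 x 100 = 2.01%
Rate = 0.226 / 4790 x 1000 = 0.047 mg/cycle


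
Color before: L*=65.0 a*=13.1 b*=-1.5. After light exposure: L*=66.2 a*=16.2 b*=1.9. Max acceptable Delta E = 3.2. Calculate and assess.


Delta E = 4.75
Passes: No

dL = 1.2, da = 3.1, db = 3.4
dE = sqrt((1.2)^2 + (3.1)^2 + (3.4)^2) = 4.75
Max = 3.2
Passes: No


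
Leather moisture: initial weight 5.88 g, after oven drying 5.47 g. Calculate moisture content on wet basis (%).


Moisture = 5.88 - 5.47 = 0.41 g
MC = 0.41 / 5.88 x 100 = 7.0%


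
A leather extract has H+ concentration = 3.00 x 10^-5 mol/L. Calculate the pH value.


pH = 4.52


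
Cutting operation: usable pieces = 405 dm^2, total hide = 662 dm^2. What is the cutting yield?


61.2%

Yield = usable / total x 100
Yield = 405 / 662 x 100 = 61.2%


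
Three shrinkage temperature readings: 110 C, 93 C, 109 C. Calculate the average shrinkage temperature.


Average = (110 + 93 + 109) / 3
Average = 312 / 3 = 104.0 C


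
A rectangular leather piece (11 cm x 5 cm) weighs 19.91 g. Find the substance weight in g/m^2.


Area = 11 x 5 = 55 cm^2
SW = 19.91 / 55 x 10000 = 3620.0 g/m^2


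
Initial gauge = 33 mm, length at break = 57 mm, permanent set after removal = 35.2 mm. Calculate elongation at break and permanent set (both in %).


Elongation at break = 72.7%
Permanent set = 6.7%


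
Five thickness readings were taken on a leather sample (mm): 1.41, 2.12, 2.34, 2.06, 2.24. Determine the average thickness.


2.03 mm


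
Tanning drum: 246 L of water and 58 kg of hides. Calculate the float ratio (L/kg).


4.2

Float ratio = water / hide weight
Ratio = 246 / 58 = 4.2


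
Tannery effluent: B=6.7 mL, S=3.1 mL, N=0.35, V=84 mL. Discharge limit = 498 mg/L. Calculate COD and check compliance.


COD = 120.0 mg/L
Compliant: Yes

COD = (6.7 - 3.1) x 0.35 x 8000 / 84 = 120.0 mg/L
Limit: 498 mg/L
Compliant: Yes


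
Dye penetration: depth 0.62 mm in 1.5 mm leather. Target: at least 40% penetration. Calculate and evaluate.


Penetration = 0.62 / 1.5 x 100 = 41.3%
Target: 40%
Meets target: Yes


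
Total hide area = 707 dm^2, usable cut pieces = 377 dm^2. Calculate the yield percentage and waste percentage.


Yield = 53.3%
Waste = 46.7%


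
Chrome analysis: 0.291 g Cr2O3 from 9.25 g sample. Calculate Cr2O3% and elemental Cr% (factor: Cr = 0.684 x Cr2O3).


Cr2O3% = 0.291 / 9.25 x 100 = 3.15%
Cr% = 3.15 x 0.684 = 2.15%


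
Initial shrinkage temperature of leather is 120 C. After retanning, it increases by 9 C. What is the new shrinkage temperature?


New Ts = 120 + 9 = 129 C


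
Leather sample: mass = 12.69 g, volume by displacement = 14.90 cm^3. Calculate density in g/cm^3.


Density = mass / volume
Density = 12.69 / 14.90 = 0.852 g/cm^3


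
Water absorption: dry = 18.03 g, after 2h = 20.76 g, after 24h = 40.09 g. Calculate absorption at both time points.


2h absorption = 15.1%
24h absorption = 122.4%

WA (2h) = (20.76 - 18.03) / 18.03 x 100 = 15.1%
WA (24h) = (40.09 - 18.03) / 18.03 x 100 = 122.4%


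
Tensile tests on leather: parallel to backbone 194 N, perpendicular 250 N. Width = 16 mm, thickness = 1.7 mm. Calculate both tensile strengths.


Area = 16 x 1.7 = 27.2 mm^2
TS (parallel) = 194 / 27.2 = 7.13 N/mm^2
TS (perpendicular) = 250 / 27.2 = 9.19 N/mm^2


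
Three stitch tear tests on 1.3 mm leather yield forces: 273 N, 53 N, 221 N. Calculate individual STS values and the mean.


STS1 = 273 / 1.3 = 210.0 N/mm
STS2 = 53 / 1.3 = 40.8 N/mm
STS3 = 221 / 1.3 = 170.0 N/mm
Mean = (210.0 + 40.8 + 170.0) / 3 = 140.3 N/mm


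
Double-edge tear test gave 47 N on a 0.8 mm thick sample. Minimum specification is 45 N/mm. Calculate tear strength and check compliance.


Tear strength = 58.8 N/mm
Compliant: Yes


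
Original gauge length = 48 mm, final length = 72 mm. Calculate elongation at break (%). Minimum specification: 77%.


Extension = 72 - 48 = 24 mm
Elongation = 24 / 48 x 100 = 50.0%
Minimum required: 77%
Meets specification: No


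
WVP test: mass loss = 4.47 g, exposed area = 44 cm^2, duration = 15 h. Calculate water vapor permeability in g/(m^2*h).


WVP = mass_loss / (area x time) x 10000
WVP = 4.47 / (44 x 15) x 10000
WVP = 4.47 / 660 x 10000 = 67.73 g/(m^2*h)


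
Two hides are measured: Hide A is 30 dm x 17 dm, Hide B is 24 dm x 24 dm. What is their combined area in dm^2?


Hide A area = 30 x 17 = 510 dm^2
Hide B area = 24 x 24 = 576 dm^2
Total = 510 + 576 = 1086 dm^2


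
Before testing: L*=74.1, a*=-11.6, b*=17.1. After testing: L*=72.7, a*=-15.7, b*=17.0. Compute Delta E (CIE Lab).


dL = 72.7 - 74.1 = -1.4
da = -15.7 - (-11.6) = -4.1
db = 17.0 - 17.1 = -0.1
dE = sqrt((-1.4)^2 + (-4.1)^2 + (-0.1)^2) = 4.33


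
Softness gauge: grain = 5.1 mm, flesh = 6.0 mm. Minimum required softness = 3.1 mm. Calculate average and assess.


Average = (5.1 + 6.0) / 2 = 5.55 mm
Minimum = 3.1 mm
Meets requirement: Yes


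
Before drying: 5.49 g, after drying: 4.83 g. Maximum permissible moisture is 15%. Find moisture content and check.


MC = (5.49 - 4.83) / 5.49 x 100 = 12.0%
Maximum: 15%
Acceptable: Yes


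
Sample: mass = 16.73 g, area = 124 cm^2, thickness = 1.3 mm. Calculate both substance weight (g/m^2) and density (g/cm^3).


Substance weight = 1349.2 g/m^2
Density = 1.038 g/cm^3

SW = 16.73 / 124 x 10000 = 1349.2 g/m^2
Volume = 124 x 1.3 / 10 = 16.12 cm^3
Density = 16.73 / 16.12 = 1.038 g/cm^3


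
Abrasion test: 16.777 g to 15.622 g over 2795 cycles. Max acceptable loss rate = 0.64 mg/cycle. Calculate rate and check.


Loss = 16.777 - 15.622 = 1.155 g
Rate = 1.155 g / 2795 cycles x 1000 = 0.413 mg/cycle
Max = 0.64 mg/cycle
Passes: Yes


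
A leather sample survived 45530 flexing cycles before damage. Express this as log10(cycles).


4.66

log10(45530) = 4.66


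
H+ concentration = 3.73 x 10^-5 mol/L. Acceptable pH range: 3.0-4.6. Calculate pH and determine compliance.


pH = 4.43
Compliant: Yes


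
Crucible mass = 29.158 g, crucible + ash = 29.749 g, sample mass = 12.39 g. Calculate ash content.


Ash mass = 0.591 g
Ash content = 4.77%

Ash mass = 29.749 - 29.158 = 0.591 g
Ash% = 0.591 / 12.39 x 100 = 4.77%


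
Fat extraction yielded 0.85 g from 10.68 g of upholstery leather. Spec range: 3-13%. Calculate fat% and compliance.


Fat% = 0.85 / 10.68 x 100 = 8.0%
Spec range: 3-13%
Compliant: Yes


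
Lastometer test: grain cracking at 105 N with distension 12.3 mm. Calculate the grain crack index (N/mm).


8.5 N/mm

Grain crack index = force / distension
Index = 105 / 12.3 = 8.5 N/mm


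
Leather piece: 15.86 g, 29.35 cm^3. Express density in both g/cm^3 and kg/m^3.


Density = 15.86 / 29.35 = 0.540 g/cm^3
Convert: 0.540 x 1000 = 540 kg/m^3


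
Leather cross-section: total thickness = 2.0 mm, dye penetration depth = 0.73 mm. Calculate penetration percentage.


36.5%


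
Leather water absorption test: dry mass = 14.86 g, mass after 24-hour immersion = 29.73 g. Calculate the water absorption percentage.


Water absorbed = 29.73 - 14.86 = 14.87 g
WA% = 14.87 / 14.86 x 100 = 100.1%


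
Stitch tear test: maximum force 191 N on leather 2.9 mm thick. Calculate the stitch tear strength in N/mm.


65.9 N/mm

Stitch tear strength = force / thickness
STS = 191 / 2.9 = 65.9 N/mm


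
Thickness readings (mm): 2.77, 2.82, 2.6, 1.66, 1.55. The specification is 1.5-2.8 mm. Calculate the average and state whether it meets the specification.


Sum = 11.40
Average = 11.40 / 5 = 2.28 mm
Specification range: 1.5 to 2.8 mm
Within spec: Yes


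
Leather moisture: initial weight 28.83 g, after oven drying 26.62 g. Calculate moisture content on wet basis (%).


7.7%

Moisture = 28.83 - 26.62 = 2.21 g
MC = 2.21 / 28.83 x 100 = 7.7%


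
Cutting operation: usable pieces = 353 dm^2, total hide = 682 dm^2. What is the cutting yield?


51.8%

Yield = usable / total x 100
Yield = 353 / 682 x 100 = 51.8%


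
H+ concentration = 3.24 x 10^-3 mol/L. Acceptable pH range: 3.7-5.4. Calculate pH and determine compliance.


pH = -log10(3.24 x 10^-3) = 2.49
Range: 3.7 to 5.4
Compliant: No


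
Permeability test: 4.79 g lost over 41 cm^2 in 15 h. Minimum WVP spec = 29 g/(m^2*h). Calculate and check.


WVP = 77.89 g/(m^2*h)
Meets specification: Yes

WVP = 4.79 / (41 x 15) x 10000 = 77.89 g/(m^2*h)
Minimum: 29 g/(m^2*h)
Meets spec: Yes


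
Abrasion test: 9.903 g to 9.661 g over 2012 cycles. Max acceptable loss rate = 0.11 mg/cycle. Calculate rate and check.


Loss = 9.903 - 9.661 = 0.242 g
Rate = 0.242 g / 2012 cycles x 1000 = 0.120 mg/cycle
Max = 0.11 mg/cycle
Passes: No


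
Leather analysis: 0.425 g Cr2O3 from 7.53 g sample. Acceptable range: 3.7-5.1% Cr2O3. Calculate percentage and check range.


Cr2O3 = 5.64%
Within range: No

Cr2O3% = 0.425 / 7.53 x 100 = 5.64%
Acceptable range: 3.7 to 5.1%
Within range: No


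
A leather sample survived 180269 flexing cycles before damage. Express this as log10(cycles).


log10(180269) = 5.26


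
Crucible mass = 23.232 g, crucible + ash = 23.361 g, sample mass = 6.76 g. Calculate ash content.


Ash mass = 0.129 g
Ash content = 1.91%

Ash mass = 23.361 - 23.232 = 0.129 g
Ash% = 0.129 / 6.76 x 100 = 1.91%


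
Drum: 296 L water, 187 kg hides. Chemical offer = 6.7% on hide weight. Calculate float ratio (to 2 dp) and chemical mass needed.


Float ratio = 1.58
Chemical needed = 12.529 kg


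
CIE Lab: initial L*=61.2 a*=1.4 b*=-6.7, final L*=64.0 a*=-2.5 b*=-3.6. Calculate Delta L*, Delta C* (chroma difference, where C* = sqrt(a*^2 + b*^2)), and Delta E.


Delta L* = 64.0 - 61.2 = 2.8
C1* = sqrt((1.4)^2 + (-6.7)^2) = 6.845
C2* = sqrt((-2.5)^2 + (-3.6)^2) = 4.383
Delta C* = 4.383 - 6.845 = -2.46
Delta E = sqrt((2.8)^2 + (-3.9)^2 + (3.1)^2) = 5.71


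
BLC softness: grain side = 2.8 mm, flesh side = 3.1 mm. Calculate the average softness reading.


Average = (2.8 + 3.1) / 2
Average = 2.95 mm


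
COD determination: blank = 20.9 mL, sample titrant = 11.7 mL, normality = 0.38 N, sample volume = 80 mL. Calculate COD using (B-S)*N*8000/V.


349.6 mg/L

COD = (20.9 - 11.7) x 0.38 x 8000 / 80
COD = 9.2 x 0.38 x 8000 / 80
COD = 349.6 mg/L


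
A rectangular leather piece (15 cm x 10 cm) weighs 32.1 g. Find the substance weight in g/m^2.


2140.0 g/m^2


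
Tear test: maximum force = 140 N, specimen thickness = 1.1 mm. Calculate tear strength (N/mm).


Tear strength = force / thickness
Tear = 140 / 1.1 = 127.3 N/mm


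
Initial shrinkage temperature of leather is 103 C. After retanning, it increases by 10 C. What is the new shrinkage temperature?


New Ts = 103 + 10 = 113 C


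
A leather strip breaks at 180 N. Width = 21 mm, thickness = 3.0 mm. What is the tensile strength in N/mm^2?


Cross-sectional area = 21 x 3.0 = 63.0 mm^2
Tensile strength = 180 / 63.0 = 2.86 N/mm^2


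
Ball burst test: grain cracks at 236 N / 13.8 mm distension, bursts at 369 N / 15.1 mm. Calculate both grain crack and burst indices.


Crack index = 236 / 13.8 = 17.1 N/mm
Burst index = 369 / 15.1 = 24.4 N/mm


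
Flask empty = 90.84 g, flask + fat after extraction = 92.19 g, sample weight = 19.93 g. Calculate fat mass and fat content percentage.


Fat mass = 92.19 - 90.84 = 1.35 g
Fat% = 1.35 / 19.93 x 100 = 6.8%


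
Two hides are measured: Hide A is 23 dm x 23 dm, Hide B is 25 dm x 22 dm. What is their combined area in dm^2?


Hide A area = 23 x 23 = 529 dm^2
Hide B area = 25 x 22 = 550 dm^2
Total = 529 + 550 = 1079 dm^2


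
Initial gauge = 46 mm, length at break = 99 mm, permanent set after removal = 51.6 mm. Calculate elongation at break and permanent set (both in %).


Elongation at break = (99 - 46) / 46 x 100 = 115.2%
Permanent set = (51.6 - 46) / 46 x 100 = 12.2%


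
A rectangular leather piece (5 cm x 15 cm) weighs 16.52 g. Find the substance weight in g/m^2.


Area = 5 x 15 = 75 cm^2
SW = 16.52 / 75 x 10000 = 2202.7 g/m^2


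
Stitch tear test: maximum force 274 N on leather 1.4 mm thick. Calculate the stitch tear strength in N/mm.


195.7 N/mm


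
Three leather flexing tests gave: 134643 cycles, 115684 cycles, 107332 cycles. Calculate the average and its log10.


Average = 119220 cycles
log10 = 5.08


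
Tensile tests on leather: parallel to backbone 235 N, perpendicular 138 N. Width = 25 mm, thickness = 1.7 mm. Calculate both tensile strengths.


Parallel = 5.53 N/mm^2
Perpendicular = 3.25 N/mm^2

Area = 25 x 1.7 = 42.5 mm^2
TS (parallel) = 235 / 42.5 = 5.53 N/mm^2
TS (perpendicular) = 138 / 42.5 = 3.25 N/mm^2


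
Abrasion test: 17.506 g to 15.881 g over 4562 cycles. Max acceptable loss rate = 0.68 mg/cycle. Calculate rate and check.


Rate = 0.356 mg/cycle
Passes: Yes


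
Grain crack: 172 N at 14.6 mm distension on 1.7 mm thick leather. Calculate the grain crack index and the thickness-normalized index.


Crack index = 11.8 N/mm
Normalized index = 6.9 N/mm per mm


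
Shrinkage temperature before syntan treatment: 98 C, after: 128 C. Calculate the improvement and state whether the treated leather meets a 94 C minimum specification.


Improvement = 30 C
Meets 94 C spec: Yes

Improvement = 128 - 98 = 30 C
Spec check: 128 C >= 94 C? Yes


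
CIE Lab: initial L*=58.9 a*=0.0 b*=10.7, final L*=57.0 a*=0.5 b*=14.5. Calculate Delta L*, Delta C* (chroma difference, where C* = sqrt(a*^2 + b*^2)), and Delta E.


Delta L* = -1.9
Delta C* = 3.81
Delta E = 4.28

Delta L* = 57.0 - 58.9 = -1.9
C1* = sqrt((0.0)^2 + (10.7)^2) = 10.700
C2* = sqrt((0.5)^2 + (14.5)^2) = 14.509
Delta C* = 14.509 - 10.700 = 3.81
Delta E = sqrt((-1.9)^2 + (0.5)^2 + (3.8)^2) = 4.28


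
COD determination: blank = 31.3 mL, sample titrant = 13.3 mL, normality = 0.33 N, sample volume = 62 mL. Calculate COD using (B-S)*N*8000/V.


766.5 mg/L

COD = (31.3 - 13.3) x 0.33 x 8000 / 62
COD = 18.0 x 0.33 x 8000 / 62
COD = 766.5 mg/L


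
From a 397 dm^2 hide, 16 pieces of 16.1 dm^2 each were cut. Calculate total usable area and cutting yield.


Usable area = 257.6 dm^2
Yield = 64.9%

Total usable = 16 x 16.1 = 257.6 dm^2
Yield = 257.6 / 397 x 100 = 64.9%


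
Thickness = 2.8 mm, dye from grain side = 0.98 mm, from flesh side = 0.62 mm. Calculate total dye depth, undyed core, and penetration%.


Total dyed = 0.98 + 0.62 = 1.60 mm
Undyed core = 2.8 - 1.60 = 1.20 mm
Penetration = 1.60 / 2.8 x 100 = 57.1%


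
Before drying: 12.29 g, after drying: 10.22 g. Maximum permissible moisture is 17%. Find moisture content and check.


Moisture content = 16.8%
Acceptable: Yes

MC = (12.29 - 10.22) / 12.29 x 100 = 16.8%
Maximum: 17%
Acceptable: Yes


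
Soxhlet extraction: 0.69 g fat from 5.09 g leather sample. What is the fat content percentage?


Fat content = 0.69 / 5.09 x 100
Fat = 13.6%


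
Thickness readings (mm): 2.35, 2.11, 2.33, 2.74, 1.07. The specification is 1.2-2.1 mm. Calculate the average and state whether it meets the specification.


Sum = 10.60
Average = 10.60 / 5 = 2.12 mm
Specification range: 1.2 to 2.1 mm
Within spec: No


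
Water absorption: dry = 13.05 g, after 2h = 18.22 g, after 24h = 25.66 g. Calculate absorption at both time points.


2h absorption = 39.6%
24h absorption = 96.6%

WA (2h) = (18.22 - 13.05) / 13.05 x 100 = 39.6%
WA (24h) = (25.66 - 13.05) / 13.05 x 100 = 96.6%


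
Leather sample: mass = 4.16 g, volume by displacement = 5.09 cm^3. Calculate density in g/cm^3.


0.817 g/cm^3

Density = mass / volume
Density = 4.16 / 5.09 = 0.817 g/cm^3


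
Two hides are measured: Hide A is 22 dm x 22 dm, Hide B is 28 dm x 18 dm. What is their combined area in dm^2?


Hide A area = 22 x 22 = 484 dm^2
Hide B area = 28 x 18 = 504 dm^2
Total = 484 + 504 = 988 dm^2


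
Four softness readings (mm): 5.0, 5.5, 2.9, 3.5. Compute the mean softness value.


4.23 mm

Sum = 5.0 + 5.5 + 2.9 + 3.5
Mean = 16.9 / 4 = 4.23 mm


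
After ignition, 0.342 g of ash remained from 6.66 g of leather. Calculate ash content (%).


Ash% = 0.342 / 6.66 x 100
Ash% = 5.14%


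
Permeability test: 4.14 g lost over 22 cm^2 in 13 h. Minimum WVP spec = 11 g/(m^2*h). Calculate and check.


WVP = 144.76 g/(m^2*h)
Meets specification: Yes

WVP = 4.14 / (22 x 13) x 10000 = 144.76 g/(m^2*h)
Minimum: 11 g/(m^2*h)
Meets spec: Yes


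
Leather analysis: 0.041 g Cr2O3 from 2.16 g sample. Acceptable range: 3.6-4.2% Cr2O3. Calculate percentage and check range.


Cr2O3 = 1.90%
Within range: No

Cr2O3% = 0.041 / 2.16 x 100 = 1.90%
Acceptable range: 3.6 to 4.2%
Within range: No


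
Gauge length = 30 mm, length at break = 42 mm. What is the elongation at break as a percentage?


Extension = 42 - 30 = 12 mm
Elongation = 12 / 30 x 100 = 40.0%


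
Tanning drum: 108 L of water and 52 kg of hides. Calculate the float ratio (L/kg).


Float ratio = water / hide weight
Ratio = 108 / 52 = 2.1


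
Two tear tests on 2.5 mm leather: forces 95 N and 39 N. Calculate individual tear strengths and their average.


Tear 1 = 95 / 2.5 = 38.0 N/mm
Tear 2 = 39 / 2.5 = 15.6 N/mm
Average = (38.0 + 15.6) / 2 = 26.8 N/mm


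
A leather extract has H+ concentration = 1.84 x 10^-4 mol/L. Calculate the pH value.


pH = -log10[H+]
pH = -log10(1.84 x 10^-4) = 3.74


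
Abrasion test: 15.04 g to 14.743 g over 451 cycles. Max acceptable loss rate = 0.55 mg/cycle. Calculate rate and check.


Loss = 15.04 - 14.743 = 0.297 g
Rate = 0.297 g / 451 cycles x 1000 = 0.659 mg/cycle
Max = 0.55 mg/cycle
Passes: No


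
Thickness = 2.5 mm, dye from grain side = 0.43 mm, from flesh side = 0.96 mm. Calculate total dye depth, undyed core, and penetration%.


Total dyed = 1.39 mm
Undyed core = 1.11 mm
Penetration = 55.6%

Total dyed = 0.43 + 0.96 = 1.39 mm
Undyed core = 2.5 - 1.39 = 1.11 mm
Penetration = 1.39 / 2.5 x 100 = 55.6%


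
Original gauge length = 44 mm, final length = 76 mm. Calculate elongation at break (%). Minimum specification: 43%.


Elongation = 72.7%
Meets spec: Yes

Extension = 76 - 44 = 32 mm
Elongation = 32 / 44 x 100 = 72.7%
Minimum required: 43%
Meets specification: Yes


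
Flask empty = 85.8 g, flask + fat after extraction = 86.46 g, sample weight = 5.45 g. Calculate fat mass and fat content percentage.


Fat mass = 86.46 - 85.8 = 0.66 g
Fat% = 0.66 / 5.45 x 100 = 12.1%


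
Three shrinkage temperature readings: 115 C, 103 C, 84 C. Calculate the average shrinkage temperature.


Average = (115 + 103 + 84) / 3
Average = 302 / 3 = 100.7 C


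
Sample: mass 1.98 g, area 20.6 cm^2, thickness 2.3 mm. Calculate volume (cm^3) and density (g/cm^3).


Thickness in cm = 2.3 / 10 = 0.23 cm
Volume = 20.6 x 0.23 = 4.738 cm^3
Density = 1.98 / 4.738 = 0.418 g/cm^3


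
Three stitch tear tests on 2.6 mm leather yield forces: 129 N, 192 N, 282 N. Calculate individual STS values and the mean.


STS1 = 49.6 N/mm
STS2 = 73.8 N/mm
STS3 = 108.5 N/mm
Mean = 77.3 N/mm


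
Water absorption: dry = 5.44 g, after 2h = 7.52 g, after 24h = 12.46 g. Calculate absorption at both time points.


WA (2h) = (7.52 - 5.44) / 5.44 x 100 = 38.2%
WA (24h) = (12.46 - 5.44) / 5.44 x 100 = 129.0%


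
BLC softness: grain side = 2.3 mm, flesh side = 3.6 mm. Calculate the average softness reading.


2.95 mm

Average = (2.3 + 3.6) / 2
Average = 2.95 mm
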